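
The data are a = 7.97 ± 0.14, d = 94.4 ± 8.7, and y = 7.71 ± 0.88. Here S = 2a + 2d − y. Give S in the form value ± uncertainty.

Sums and differences: (δS)² = Σ (cᵢ δxᵢ)².
  (2·δa)² = 0.0784;  (2·δd)² = 303;  (δy)² = 0.774
δS = √(304) = 17.4
S = 197.

197 ± 17.4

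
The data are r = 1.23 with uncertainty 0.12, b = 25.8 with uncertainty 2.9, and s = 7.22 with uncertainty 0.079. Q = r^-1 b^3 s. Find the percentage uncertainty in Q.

Each factor contributes (exponent × relative error)² to (δQ/Q)²:
  (-1·δr/r)² = (-1×0.0976)² = 0.00952;  (3·δb/b)² = (3×0.112)² = 0.114;  (1·δs/s)² = (1×0.0109)² = 0.000120
δQ/Q = √(0.123) = 0.351

35.1%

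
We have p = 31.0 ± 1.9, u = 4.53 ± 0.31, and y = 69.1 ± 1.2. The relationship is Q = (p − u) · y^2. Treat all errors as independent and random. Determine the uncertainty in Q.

10200

Let w = p − u = 26.5. δw = √(δp² + δu²) = √(3.61 + 0.0961) = 1.93, so δw/w = 0.0727.
Q is then a monomial in w, y:
δQ/Q = √((δw/w)² + (2·δy/y)²) = √(0.00529 + 0.00121) = 0.0806
Q = 1.26e+05, so δQ = 0.0806 × 1.26e+05 = 10200.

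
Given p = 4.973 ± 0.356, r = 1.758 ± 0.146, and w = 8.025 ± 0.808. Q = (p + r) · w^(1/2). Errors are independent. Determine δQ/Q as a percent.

7.62%

Let u = p + r = 6.731. δu = √(δp² + δr²) = √(0.127 + 0.0213) = 0.385, so δu/u = 0.0572.
Q is then a monomial in u, w:
δQ/Q = √((δu/u)² + (½·δw/w)²) = √(0.00327 + 0.00253) = 0.0762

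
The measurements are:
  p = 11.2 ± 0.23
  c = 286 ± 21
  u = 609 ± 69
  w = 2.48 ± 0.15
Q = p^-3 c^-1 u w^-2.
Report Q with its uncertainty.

Since Q is a product/quotient, work with relative uncertainties:
  (-3·δp/p)² = (-3×0.0205)² = 0.00380;  (-1·δc/c)² = (-1×0.0734)² = 0.00539;  (1·δu/u)² = (1×0.113)² = 0.0128;  (-2·δw/w)² = (-2×0.0605)² = 0.0146
δQ/Q = √(0.0367) = 0.191
Q = 0.000246, so δQ = 0.191 × 0.000246 = 4.72e-05.

(2.46 ± 0.472) × 10^-4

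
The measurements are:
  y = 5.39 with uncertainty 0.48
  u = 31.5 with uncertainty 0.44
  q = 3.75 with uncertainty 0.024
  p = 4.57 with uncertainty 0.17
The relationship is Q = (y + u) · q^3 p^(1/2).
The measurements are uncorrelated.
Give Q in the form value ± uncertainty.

4160 ± 133

Let w = y + u = 36.9. δw = √(δy² + δu²) = √(0.230 + 0.194) = 0.651, so δw/w = 0.0177.
Q is then a monomial in w, q, p:
δQ/Q = √((δw/w)² + (3·δq/q)² + (½·δp/p)²) = √(0.000312 + 0.000369 + 0.000346) = 0.0320
Q = 4160, so δQ = 0.0320 × 4160 = 133.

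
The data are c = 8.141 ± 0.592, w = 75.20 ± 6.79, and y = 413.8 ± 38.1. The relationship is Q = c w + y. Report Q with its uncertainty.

1026 ± 80.6

Let p = c·w = 612.2. δp/p = √((1·δc/c)² + (1·δw/w)²) = √(0.00529 + 0.00815) = 0.116, so δp = 71.0.
Q = p + y: δQ = √(δp² + δy²) = √(5040 + 1450) = 80.6
Q = 1026.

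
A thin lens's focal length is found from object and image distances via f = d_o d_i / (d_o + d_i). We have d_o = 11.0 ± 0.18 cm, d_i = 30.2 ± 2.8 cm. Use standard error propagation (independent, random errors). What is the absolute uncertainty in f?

∂f/∂d_o = (d_i/(d_o+d_i))² = 0.537;  ∂f/∂d_i = (d_o/(d_o+d_i))² = 0.0713
δf = √((∂f/∂d_o · δd_o)² + (∂f/∂d_i · δd_i)²) = √(0.00935 + 0.0398) = 0.222 cm

0.222 cm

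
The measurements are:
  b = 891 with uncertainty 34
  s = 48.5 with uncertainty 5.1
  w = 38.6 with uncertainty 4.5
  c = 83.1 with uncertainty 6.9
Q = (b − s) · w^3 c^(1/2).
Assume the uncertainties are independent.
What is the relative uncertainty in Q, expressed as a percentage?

Let u = b − s = 842. δu = √(δb² + δs²) = √(1160 + 26.0) = 34.4, so δu/u = 0.0408.
Q is then a monomial in u, w, c:
δQ/Q = √((δu/u)² + (3·δw/w)² + (½·δc/c)²) = √(0.00167 + 0.122 + 0.00172) = 0.355

35.5%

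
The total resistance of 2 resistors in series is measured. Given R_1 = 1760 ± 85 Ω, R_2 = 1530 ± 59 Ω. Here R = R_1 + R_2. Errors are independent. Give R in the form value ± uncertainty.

3290 ± 103 Ω

For a sum/difference, combine absolute errors in quadrature:
  (δR_1)² = 7220;  (δR_2)² = 3480
δR = √(10700) = 103 Ω
R = 3290 Ω.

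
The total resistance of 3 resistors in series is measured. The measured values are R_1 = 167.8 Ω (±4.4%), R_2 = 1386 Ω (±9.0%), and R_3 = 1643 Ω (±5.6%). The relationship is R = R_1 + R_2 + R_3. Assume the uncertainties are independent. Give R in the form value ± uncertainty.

3197 ± 155 Ω

For a sum/difference, combine absolute errors in quadrature:
  (δR_1)² = 54.5;  (δR_2)² = 15600;  (δR_3)² = 8470
δR = √(24100) = 155 Ω
R = 3197 Ω.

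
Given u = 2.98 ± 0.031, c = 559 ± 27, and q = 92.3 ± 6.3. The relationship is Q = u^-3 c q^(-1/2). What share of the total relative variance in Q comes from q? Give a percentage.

(δQ/Q)² = (-3·δu/u)² + (1·δc/c)² + (−½·δq/q)²
  u term: (-3×0.0104)² = 0.000974
  c term: (1×0.0483)² = 0.00233
  q term: (-0.5×0.0683)² = 0.00116
Total = 0.00447. Share from q = 0.00116/0.00447 = 0.260.

26.0%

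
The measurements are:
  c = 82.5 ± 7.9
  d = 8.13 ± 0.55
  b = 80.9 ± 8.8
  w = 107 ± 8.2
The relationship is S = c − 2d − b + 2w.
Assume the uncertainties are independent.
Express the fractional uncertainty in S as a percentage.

Absolute uncertainties add in quadrature for a linear combination:
  (δc)² = 62.4;  (2·δd)² = 1.21;  (δb)² = 77.4;  (2·δw)² = 269
δS = √(410) = 20.2
S = 199, so δS/S = 20.2/199 = 0.102.

10.2%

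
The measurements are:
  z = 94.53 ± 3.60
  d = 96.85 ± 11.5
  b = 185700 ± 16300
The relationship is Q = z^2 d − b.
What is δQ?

Let p = z^2·d = 865400. δp/p = √((2·δz/z)² + (1·δd/d)²) = √(0.00580 + 0.0141) = 0.141, so δp = 1.22e+05.
Q = p − b: δQ = √(δp² + δb²) = √(1.49e+10 + 2.66e+08) = 1.23e+05

1.23e+05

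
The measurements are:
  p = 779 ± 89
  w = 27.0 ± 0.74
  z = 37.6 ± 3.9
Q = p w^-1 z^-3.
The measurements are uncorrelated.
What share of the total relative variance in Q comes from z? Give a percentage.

(δQ/Q)² = (1·δp/p)² + (-1·δw/w)² + (-3·δz/z)²
  p term: (1×0.114)² = 0.0131
  w term: (-1×0.0274)² = 0.000751
  z term: (-3×0.104)² = 0.0968
Total = 0.111. Share from z = 0.0968/0.111 = 0.875.

87.5%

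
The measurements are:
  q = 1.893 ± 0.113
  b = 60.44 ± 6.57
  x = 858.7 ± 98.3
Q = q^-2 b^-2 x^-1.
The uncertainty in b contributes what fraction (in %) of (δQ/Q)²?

63.3%

(δQ/Q)² = (-2·δq/q)² + (-2·δb/b)² + (-1·δx/x)²
  q term: (-2×0.0597)² = 0.0143
  b term: (-2×0.109)² = 0.0473
  x term: (-1×0.114)² = 0.0131
Total = 0.0746. Share from b = 0.0473/0.0746 = 0.633.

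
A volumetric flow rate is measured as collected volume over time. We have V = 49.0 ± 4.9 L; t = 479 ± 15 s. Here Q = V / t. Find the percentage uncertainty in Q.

10.5%

Relative error in a monomial: (δQ/Q)² = Σ (nᵢ · δxᵢ/xᵢ)².
  (1·δV/V)² = (1×0.100)² = 0.0100;  (-1·δt/t)² = (-1×0.0313)² = 0.000981
δQ/Q = √(0.0110) = 0.105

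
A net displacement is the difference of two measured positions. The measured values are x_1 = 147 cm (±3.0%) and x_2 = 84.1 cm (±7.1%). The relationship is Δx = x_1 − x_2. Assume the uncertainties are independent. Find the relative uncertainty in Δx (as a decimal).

For a sum/difference, combine absolute errors in quadrature:
  (δx_1)² = 19.4;  (δx_2)² = 35.7
δΔx = √(55.1) = 7.42 cm
Δx = 62.9 cm, so δΔx/Δx = 7.42/62.9 = 0.118.

0.118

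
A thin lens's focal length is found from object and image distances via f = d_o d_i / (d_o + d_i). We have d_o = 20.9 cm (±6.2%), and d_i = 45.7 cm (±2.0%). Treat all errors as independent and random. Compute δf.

0.617 cm

∂f/∂d_o = (d_i/(d_o+d_i))² = 0.471;  ∂f/∂d_i = (d_o/(d_o+d_i))² = 0.0985
δf = √((∂f/∂d_o · δd_o)² + (∂f/∂d_i · δd_i)²) = √(0.372 + 0.00810) = 0.617 cm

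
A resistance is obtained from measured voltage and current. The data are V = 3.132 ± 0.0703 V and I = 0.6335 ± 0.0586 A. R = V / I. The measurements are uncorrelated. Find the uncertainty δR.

Each factor contributes (exponent × relative error)² to (δR/R)²:
  (1·δV/V)² = (1×0.0224)² = 0.000504;  (-1·δI/I)² = (-1×0.0925)² = 0.00856
δR/R = √(0.00906) = 0.0952
R = 4.944 Ω, so δR = 0.0952 × 4.944 = 0.471 Ω.

0.471 Ω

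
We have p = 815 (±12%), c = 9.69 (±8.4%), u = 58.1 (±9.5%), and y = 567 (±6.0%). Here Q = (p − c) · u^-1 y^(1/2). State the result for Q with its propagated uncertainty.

Let w = p − c = 805. δw = √(δp² + δc²) = √(9560 + 0.663) = 97.8, so δw/w = 0.121.
Q is then a monomial in w, u, y:
δQ/Q = √((δw/w)² + (-1·δu/u)² + (½·δy/y)²) = √(0.0147 + 0.00903 + 0.000900) = 0.157
Q = 330, so δQ = 0.157 × 330 = 51.8.

330 ± 51.8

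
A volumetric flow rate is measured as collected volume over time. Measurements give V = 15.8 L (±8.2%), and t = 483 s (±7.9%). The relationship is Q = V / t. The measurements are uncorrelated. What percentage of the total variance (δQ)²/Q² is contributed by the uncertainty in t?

48.1%

(δQ/Q)² = (1·δV/V)² + (-1·δt/t)²
  V term: (1×0.0820)² = 0.00672
  t term: (-1×0.0790)² = 0.00624
Total = 0.0130. Share from t = 0.00624/0.0130 = 0.481.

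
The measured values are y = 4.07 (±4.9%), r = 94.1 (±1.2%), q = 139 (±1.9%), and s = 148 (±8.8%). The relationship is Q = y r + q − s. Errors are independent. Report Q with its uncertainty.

Let p = y·r = 383. δp/p = √((1·δy/y)² + (1·δr/r)²) = √(0.00240 + 0.000144) = 0.0504, so δp = 19.3.
Q = p + q − s: δQ = √(δp² + δq² + δs²) = √(373 + 6.97 + 170) = 23.4
Q = 374.

374 ± 23.4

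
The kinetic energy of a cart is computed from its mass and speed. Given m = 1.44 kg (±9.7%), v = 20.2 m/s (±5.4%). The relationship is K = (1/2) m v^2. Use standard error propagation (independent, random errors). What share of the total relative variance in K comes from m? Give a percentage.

44.6%

(δK/K)² = (1·δm/m)² + (2·δv/v)²
  m term: (1×0.0970)² = 0.00941
  v term: (2×0.0540)² = 0.0117
Total = 0.0211. Share from m = 0.00941/0.0211 = 0.446.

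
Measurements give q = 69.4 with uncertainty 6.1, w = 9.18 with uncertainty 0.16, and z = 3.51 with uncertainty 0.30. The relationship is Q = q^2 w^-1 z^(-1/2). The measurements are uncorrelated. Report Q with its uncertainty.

Since Q is a product/quotient, work with relative uncertainties:
  (2·δq/q)² = (2×0.0879)² = 0.0309;  (-1·δw/w)² = (-1×0.0174)² = 0.000304;  (−½·δz/z)² = (-0.5×0.0855)² = 0.00183
δQ/Q = √(0.0330) = 0.182
Q = 280, so δQ = 0.182 × 280 = 50.9.

280 ± 50.9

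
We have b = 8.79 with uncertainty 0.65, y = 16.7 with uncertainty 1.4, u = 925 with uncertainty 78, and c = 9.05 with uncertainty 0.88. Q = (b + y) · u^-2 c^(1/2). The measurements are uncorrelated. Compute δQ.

Let w = b + y = 25.5. δw = √(δb² + δy²) = √(0.423 + 1.96) = 1.54, so δw/w = 0.0606.
Q is then a monomial in w, u, c:
δQ/Q = √((δw/w)² + (-2·δu/u)² + (½·δc/c)²) = √(0.00367 + 0.0284 + 0.00236) = 0.186
Q = 8.96e-05, so δQ = 0.186 × 8.96e-05 = 1.66e-05.

1.66e-05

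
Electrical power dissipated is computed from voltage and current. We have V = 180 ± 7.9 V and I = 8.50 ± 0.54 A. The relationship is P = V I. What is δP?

Products/powers → add relative errors in quadrature, weighted by exponent:
  (1·δV/V)² = (1×0.0439)² = 0.00193;  (1·δI/I)² = (1×0.0635)² = 0.00404
δP/P = √(0.00596) = 0.0772
P = 1530 W, so δP = 0.0772 × 1530 = 118 W.

118 W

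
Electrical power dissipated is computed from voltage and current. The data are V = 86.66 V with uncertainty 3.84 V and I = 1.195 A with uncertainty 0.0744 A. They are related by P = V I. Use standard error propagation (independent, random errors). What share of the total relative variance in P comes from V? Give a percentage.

33.6%

(δP/P)² = (1·δV/V)² + (1·δI/I)²
  V term: (1×0.0443)² = 0.00196
  I term: (1×0.0623)² = 0.00388
Total = 0.00584. Share from V = 0.00196/0.00584 = 0.336.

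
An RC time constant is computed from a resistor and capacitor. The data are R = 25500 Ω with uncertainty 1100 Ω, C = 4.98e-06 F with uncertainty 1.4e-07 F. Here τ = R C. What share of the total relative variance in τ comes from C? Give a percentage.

29.8%

(δτ/τ)² = (1·δR/R)² + (1·δC/C)²
  R term: (1×0.0431)² = 0.00186
  C term: (1×0.0281)² = 0.000790
Total = 0.00265. Share from C = 0.000790/0.00265 = 0.298.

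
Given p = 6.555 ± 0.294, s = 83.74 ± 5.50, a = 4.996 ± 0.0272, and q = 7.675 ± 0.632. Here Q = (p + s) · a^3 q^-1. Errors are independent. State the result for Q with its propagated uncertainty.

Let u = p + s = 90.29. δu = √(δp² + δs²) = √(0.0864 + 30.2) = 5.51, so δu/u = 0.0610.
Q is then a monomial in u, a, q:
δQ/Q = √((δu/u)² + (3·δa/a)² + (-1·δq/q)²) = √(0.00372 + 0.000267 + 0.00678) = 0.104
Q = 1467, so δQ = 0.104 × 1467 = 152.

1467 ± 152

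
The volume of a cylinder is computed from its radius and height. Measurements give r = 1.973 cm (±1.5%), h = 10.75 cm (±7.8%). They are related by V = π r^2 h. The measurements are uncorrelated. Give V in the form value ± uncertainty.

131.5 ± 11.0 cm^3

Since V is a product/quotient, work with relative uncertainties:
  (2·δr/r)² = (2×0.0150)² = 0.000900;  (1·δh/h)² = (1×0.0780)² = 0.00608
δV/V = √(0.00698) = 0.0836
V = 131.5 cm^3, so δV = 0.0836 × 131.5 = 11.0 cm^3.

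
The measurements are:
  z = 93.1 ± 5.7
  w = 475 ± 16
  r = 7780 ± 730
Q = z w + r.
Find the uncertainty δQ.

Let p = z·w = 44200. δp/p = √((1·δz/z)² + (1·δw/w)²) = √(0.00375 + 0.00113) = 0.0699, so δp = 3090.
Q = p + r: δQ = √(δp² + δr²) = √(9.55e+06 + 5.33e+05) = 3180

3180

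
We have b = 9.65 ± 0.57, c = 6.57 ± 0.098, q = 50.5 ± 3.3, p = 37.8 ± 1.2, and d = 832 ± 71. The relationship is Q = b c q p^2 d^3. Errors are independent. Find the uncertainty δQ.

7.34e+14

Relative error in a monomial: (δQ/Q)² = Σ (nᵢ · δxᵢ/xᵢ)².
  (1·δb/b)² = (1×0.0591)² = 0.00349;  (1·δc/c)² = (1×0.0149)² = 0.000222;  (1·δq/q)² = (1×0.0653)² = 0.00427;  (2·δp/p)² = (2×0.0317)² = 0.00403;  (3·δd/d)² = (3×0.0853)² = 0.0655
δQ/Q = √(0.0776) = 0.278
Q = 2.63e+15, so δQ = 0.278 × 2.63e+15 = 7.34e+14.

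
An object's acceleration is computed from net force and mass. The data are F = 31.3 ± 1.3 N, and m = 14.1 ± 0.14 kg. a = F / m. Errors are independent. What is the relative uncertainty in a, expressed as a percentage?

a is a product of powers, so relative uncertainties combine in quadrature:
  (1·δF/F)² = (1×0.0415)² = 0.00173;  (-1·δm/m)² = (-1×0.00993)² = 9.86e-05
δa/a = √(0.00182) = 0.0427

4.27%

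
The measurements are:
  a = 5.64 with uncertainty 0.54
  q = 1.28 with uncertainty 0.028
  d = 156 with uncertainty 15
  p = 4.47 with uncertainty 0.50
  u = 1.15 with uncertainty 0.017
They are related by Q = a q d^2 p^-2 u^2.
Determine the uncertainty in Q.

3630

Each factor contributes (exponent × relative error)² to (δQ/Q)²:
  (1·δa/a)² = (1×0.0957)² = 0.00917;  (1·δq/q)² = (1×0.0219)² = 0.000479;  (2·δd/d)² = (2×0.0962)² = 0.0370;  (-2·δp/p)² = (-2×0.112)² = 0.0500;  (2·δu/u)² = (2×0.0148)² = 0.000874
δQ/Q = √(0.0975) = 0.312
Q = 11600, so δQ = 0.312 × 11600 = 3630.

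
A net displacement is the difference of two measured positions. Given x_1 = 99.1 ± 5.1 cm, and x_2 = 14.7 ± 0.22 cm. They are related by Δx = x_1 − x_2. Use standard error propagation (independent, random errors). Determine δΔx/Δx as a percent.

Δx is a linear combination, so absolute uncertainties add in quadrature:
  (δx_1)² = 26.0;  (δx_2)² = 0.0484
δΔx = √(26.1) = 5.10 cm
Δx = 84.4 cm, so δΔx/Δx = 5.10/84.4 = 0.0605.

6.05%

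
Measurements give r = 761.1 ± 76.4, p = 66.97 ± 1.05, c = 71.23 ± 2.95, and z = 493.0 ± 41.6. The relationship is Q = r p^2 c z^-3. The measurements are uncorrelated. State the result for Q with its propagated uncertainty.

2.029 ± 0.563

Relative error in a monomial: (δQ/Q)² = Σ (nᵢ · δxᵢ/xᵢ)².
  (1·δr/r)² = (1×0.100)² = 0.0101;  (2·δp/p)² = (2×0.0157)² = 0.000983;  (1·δc/c)² = (1×0.0414)² = 0.00172;  (-3·δz/z)² = (-3×0.0844)² = 0.0641
δQ/Q = √(0.0769) = 0.277
Q = 2.029, so δQ = 0.277 × 2.029 = 0.563.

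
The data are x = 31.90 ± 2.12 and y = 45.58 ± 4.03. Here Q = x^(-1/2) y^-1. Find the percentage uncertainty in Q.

Since Q is a product/quotient, work with relative uncertainties:
  (−½·δx/x)² = (-0.5×0.0665)² = 0.00110;  (-1·δy/y)² = (-1×0.0884)² = 0.00782
δQ/Q = √(0.00892) = 0.0945

9.45%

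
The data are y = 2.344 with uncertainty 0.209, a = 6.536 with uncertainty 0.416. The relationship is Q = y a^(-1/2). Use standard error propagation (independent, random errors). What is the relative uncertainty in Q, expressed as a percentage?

Products/powers → add relative errors in quadrature, weighted by exponent:
  (1·δy/y)² = (1×0.0892)² = 0.00795;  (−½·δa/a)² = (-0.5×0.0636)² = 0.00101
δQ/Q = √(0.00896) = 0.0947

9.47%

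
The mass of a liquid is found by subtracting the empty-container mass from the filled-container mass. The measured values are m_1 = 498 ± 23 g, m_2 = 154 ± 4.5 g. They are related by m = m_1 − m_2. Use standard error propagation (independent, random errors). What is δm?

m is a linear combination, so absolute uncertainties add in quadrature:
  (δm_1)² = 529;  (δm_2)² = 20.2
δm = √(549) = 23.4 g

23.4 g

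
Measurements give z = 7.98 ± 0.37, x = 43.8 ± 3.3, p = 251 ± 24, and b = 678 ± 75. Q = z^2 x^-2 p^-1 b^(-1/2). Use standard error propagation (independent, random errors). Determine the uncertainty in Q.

Products/powers → add relative errors in quadrature, weighted by exponent:
  (2·δz/z)² = (2×0.0464)² = 0.00860;  (-2·δx/x)² = (-2×0.0753)² = 0.0227;  (-1·δp/p)² = (-1×0.0956)² = 0.00914;  (−½·δb/b)² = (-0.5×0.111)² = 0.00306
δQ/Q = √(0.0435) = 0.209
Q = 5.08e-06, so δQ = 0.209 × 5.08e-06 = 1.06e-06.

1.06e-06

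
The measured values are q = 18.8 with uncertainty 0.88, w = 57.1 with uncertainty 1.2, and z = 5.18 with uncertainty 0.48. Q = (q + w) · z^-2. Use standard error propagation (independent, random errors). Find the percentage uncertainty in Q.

18.6%

Let u = q + w = 75.9. δu = √(δq² + δw²) = √(0.774 + 1.44) = 1.49, so δu/u = 0.0196.
Q is then a monomial in u, z:
δQ/Q = √((δu/u)² + (-2·δz/z)²) = √(0.000384 + 0.0343) = 0.186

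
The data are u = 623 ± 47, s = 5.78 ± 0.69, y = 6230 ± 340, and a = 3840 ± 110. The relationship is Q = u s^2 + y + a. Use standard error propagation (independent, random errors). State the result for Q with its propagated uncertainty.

Let p = u·s^2 = 20800. δp/p = √((1·δu/u)² + (2·δs/s)²) = √(0.00569 + 0.0570) = 0.250, so δp = 5210.
Q = p + y + a: δQ = √(δp² + δy² + δa²) = √(2.72e+07 + 1.16e+05 + 12100) = 5220
Q = 30900.

30900 ± 5220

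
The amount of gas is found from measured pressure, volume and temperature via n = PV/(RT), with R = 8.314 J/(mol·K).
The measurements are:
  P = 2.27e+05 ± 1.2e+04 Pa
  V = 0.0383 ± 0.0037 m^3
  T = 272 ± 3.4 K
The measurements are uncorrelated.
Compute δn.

0.426 mol

For a monomial n ∝ P, V, T^-1, fractional errors add in quadrature:
  (1·δP/P)² = (1×0.0529)² = 0.00279;  (1·δV/V)² = (1×0.0966)² = 0.00933;  (-1·δT/T)² = (-1×0.0125)² = 0.000156
δn/n = √(0.0123) = 0.111
n = 3.84 mol, so δn = 0.111 × 3.84 = 0.426 mol.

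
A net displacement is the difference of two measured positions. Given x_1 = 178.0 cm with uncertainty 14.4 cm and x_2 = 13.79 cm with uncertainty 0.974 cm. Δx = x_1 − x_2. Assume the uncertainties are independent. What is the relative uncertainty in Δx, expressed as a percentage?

Sums and differences: (δΔx)² = Σ (cᵢ δxᵢ)².
  (δx_1)² = 207;  (δx_2)² = 0.949
δΔx = √(208) = 14.4 cm
Δx = 164.2 cm, so δΔx/Δx = 14.4/164.2 = 0.0879.

8.79%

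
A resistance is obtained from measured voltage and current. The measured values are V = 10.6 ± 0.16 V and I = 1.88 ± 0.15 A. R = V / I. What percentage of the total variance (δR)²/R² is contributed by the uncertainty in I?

(δR/R)² = (1·δV/V)² + (-1·δI/I)²
  V term: (1×0.0151)² = 0.000228
  I term: (-1×0.0798)² = 0.00637
Total = 0.00659. Share from I = 0.00637/0.00659 = 0.965.

96.5%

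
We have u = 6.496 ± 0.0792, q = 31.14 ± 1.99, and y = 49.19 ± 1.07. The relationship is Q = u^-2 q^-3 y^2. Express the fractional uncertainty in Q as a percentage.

For a monomial Q ∝ u^-2, q^-3, y^2, fractional errors add in quadrature:
  (-2·δu/u)² = (-2×0.0122)² = 0.000595;  (-3·δq/q)² = (-3×0.0639)² = 0.0368;  (2·δy/y)² = (2×0.0218)² = 0.00189
δQ/Q = √(0.0392) = 0.198

19.8%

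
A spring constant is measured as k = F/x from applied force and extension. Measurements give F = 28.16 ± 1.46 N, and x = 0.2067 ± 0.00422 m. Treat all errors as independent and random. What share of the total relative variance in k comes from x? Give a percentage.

13.4%

(δk/k)² = (1·δF/F)² + (-1·δx/x)²
  F term: (1×0.0518)² = 0.00269
  x term: (-1×0.0204)² = 0.000417
Total = 0.00310. Share from x = 0.000417/0.00310 = 0.134.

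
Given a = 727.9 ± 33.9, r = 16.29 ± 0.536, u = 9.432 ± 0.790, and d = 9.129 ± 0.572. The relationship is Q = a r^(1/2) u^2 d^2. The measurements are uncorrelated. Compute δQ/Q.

Each factor contributes (exponent × relative error)² to (δQ/Q)²:
  (1·δa/a)² = (1×0.0466)² = 0.00217;  (½·δr/r)² = (0.5×0.0329)² = 0.000271;  (2·δu/u)² = (2×0.0838)² = 0.0281;  (2·δd/d)² = (2×0.0627)² = 0.0157
δQ/Q = √(0.0462) = 0.215

0.215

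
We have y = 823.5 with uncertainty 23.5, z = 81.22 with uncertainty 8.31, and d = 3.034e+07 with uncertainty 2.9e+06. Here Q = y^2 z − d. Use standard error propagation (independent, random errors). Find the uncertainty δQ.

7.07e+06

Let p = y^2·z = 5.508e+07. δp/p = √((2·δy/y)² + (1·δz/z)²) = √(0.00326 + 0.0105) = 0.117, so δp = 6.45e+06.
Q = p − d: δQ = √(δp² + δd²) = √(4.16e+13 + 8.41e+12) = 7.07e+06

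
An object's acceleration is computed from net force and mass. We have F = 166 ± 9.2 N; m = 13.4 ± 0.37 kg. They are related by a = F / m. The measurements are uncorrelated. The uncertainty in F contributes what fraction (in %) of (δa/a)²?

(δa/a)² = (1·δF/F)² + (-1·δm/m)²
  F term: (1×0.0554)² = 0.00307
  m term: (-1×0.0276)² = 0.000762
Total = 0.00383. Share from F = 0.00307/0.00383 = 0.801.

80.1%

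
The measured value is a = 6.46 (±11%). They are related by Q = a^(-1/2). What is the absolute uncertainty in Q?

0.0216

Q ∝ a^(-1/2), so δQ/Q = |−½| · δa/a = 0.5 × 0.110 = 0.0550.
Q = 0.393, so δQ = 0.0550 × 0.393 = 0.0216.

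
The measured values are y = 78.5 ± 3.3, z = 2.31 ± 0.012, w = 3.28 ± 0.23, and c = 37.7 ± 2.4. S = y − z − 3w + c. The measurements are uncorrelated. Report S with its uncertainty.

For a sum/difference, combine absolute errors in quadrature:
  (δy)² = 10.9;  (δz)² = 0.000144;  (3·δw)² = 0.476;  (δc)² = 5.76
δS = √(17.1) = 4.14
S = 104.

104 ± 4.14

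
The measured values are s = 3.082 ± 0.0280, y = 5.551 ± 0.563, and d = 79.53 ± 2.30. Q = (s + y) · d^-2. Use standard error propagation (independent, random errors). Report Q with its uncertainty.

0.001365 ± 0.000119

Let u = s + y = 8.633. δu = √(δs² + δy²) = √(0.000784 + 0.317) = 0.564, so δu/u = 0.0653.
Q is then a monomial in u, d:
δQ/Q = √((δu/u)² + (-2·δd/d)²) = √(0.00426 + 0.00335) = 0.0872
Q = 0.001365, so δQ = 0.0872 × 0.001365 = 0.000119.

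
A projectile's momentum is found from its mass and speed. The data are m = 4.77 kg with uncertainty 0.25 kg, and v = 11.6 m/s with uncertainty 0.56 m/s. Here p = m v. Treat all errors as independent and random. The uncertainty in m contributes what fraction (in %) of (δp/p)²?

(δp/p)² = (1·δm/m)² + (1·δv/v)²
  m term: (1×0.0524)² = 0.00275
  v term: (1×0.0483)² = 0.00233
Total = 0.00508. Share from m = 0.00275/0.00508 = 0.541.

54.1%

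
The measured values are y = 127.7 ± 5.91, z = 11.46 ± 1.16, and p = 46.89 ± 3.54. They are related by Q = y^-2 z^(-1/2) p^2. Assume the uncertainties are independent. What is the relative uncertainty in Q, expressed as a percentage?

18.4%

For a monomial Q ∝ y^-2, z^(-1/2), p^2, fractional errors add in quadrature:
  (-2·δy/y)² = (-2×0.0463)² = 0.00857;  (−½·δz/z)² = (-0.5×0.101)² = 0.00256;  (2·δp/p)² = (2×0.0755)² = 0.0228
δQ/Q = √(0.0339) = 0.184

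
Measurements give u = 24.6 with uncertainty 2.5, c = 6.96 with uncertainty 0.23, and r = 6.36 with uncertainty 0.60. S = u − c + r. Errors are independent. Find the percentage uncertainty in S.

10.8%

For a sum/difference, combine absolute errors in quadrature:
  (δu)² = 6.25;  (δc)² = 0.0529;  (δr)² = 0.360
δS = √(6.66) = 2.58
S = 24.0, so δS/S = 2.58/24.0 = 0.108.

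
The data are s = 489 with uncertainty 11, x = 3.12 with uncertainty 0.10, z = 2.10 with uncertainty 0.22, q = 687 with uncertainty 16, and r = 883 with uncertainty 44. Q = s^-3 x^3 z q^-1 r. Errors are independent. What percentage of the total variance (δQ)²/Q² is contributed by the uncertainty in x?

(δQ/Q)² = (-3·δs/s)² + (3·δx/x)² + (1·δz/z)² + (-1·δq/q)² + (1·δr/r)²
  s term: (-3×0.0225)² = 0.00455
  x term: (3×0.0321)² = 0.00925
  z term: (1×0.105)² = 0.0110
  q term: (-1×0.0233)² = 0.000542
  r term: (1×0.0498)² = 0.00248
Total = 0.0278. Share from x = 0.00925/0.0278 = 0.333.

33.3%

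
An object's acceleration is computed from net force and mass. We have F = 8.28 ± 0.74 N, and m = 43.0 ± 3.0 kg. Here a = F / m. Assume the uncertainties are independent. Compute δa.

0.0218 m/s^2

a is a product of powers, so relative uncertainties combine in quadrature:
  (1·δF/F)² = (1×0.0894)² = 0.00799;  (-1·δm/m)² = (-1×0.0698)² = 0.00487
δa/a = √(0.0129) = 0.113
a = 0.193 m/s^2, so δa = 0.113 × 0.193 = 0.0218 m/s^2.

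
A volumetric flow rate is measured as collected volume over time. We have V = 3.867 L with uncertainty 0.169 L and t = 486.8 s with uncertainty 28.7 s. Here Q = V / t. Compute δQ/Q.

Each factor contributes (exponent × relative error)² to (δQ/Q)²:
  (1·δV/V)² = (1×0.0437)² = 0.00191;  (-1·δt/t)² = (-1×0.0590)² = 0.00348
δQ/Q = √(0.00539) = 0.0734

0.0734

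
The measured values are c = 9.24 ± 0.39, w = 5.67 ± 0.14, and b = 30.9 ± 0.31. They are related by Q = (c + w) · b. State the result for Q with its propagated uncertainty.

Let u = c + w = 14.9. δu = √(δc² + δw²) = √(0.152 + 0.0196) = 0.414, so δu/u = 0.0278.
Q is then a monomial in u, b:
δQ/Q = √((δu/u)² + (1·δb/b)²) = √(0.000772 + 0.000101) = 0.0295
Q = 461, so δQ = 0.0295 × 461 = 13.6.

461 ± 13.6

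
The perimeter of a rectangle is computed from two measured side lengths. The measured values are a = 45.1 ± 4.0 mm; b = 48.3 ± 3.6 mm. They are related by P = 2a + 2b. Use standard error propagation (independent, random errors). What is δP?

Absolute uncertainties add in quadrature for a linear combination:
  (2·δa)² = 64.0;  (2·δb)² = 51.8
δP = √(116) = 10.8 mm

10.8 mm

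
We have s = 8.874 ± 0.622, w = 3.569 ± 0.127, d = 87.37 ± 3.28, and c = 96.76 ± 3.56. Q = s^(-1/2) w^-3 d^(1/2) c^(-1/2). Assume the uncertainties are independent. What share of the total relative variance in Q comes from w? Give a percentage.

85.6%

(δQ/Q)² = (−½·δs/s)² + (-3·δw/w)² + (½·δd/d)² + (−½·δc/c)²
  s term: (-0.5×0.0701)² = 0.00123
  w term: (-3×0.0356)² = 0.0114
  d term: (0.5×0.0375)² = 0.000352
  c term: (-0.5×0.0368)² = 0.000338
Total = 0.0133. Share from w = 0.0114/0.0133 = 0.856.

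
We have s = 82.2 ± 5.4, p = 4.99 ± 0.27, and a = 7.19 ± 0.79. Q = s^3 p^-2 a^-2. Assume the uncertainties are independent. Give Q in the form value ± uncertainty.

431 ± 136

Each factor contributes (exponent × relative error)² to (δQ/Q)²:
  (3·δs/s)² = (3×0.0657)² = 0.0388;  (-2·δp/p)² = (-2×0.0541)² = 0.0117;  (-2·δa/a)² = (-2×0.110)² = 0.0483
δQ/Q = √(0.0988) = 0.314
Q = 431, so δQ = 0.314 × 431 = 136.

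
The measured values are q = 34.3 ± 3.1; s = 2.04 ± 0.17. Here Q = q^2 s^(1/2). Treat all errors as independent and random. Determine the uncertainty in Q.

Relative error in a monomial: (δQ/Q)² = Σ (nᵢ · δxᵢ/xᵢ)².
  (2·δq/q)² = (2×0.0904)² = 0.0327;  (½·δs/s)² = (0.5×0.0833)² = 0.00174
δQ/Q = √(0.0344) = 0.185
Q = 1680, so δQ = 0.185 × 1680 = 312.

312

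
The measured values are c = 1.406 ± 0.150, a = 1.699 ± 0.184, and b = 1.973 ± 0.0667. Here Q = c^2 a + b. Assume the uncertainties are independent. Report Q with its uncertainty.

Let p = c^2·a = 3.359. δp/p = √((2·δc/c)² + (1·δa/a)²) = √(0.0455 + 0.0117) = 0.239, so δp = 0.804.
Q = p + b: δQ = √(δp² + δb²) = √(0.646 + 0.00445) = 0.806
Q = 5.332.

5.332 ± 0.806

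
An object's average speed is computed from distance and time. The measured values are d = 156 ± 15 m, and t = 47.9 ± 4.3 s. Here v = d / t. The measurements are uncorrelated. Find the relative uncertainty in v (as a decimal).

For a monomial v ∝ d, t^-1, fractional errors add in quadrature:
  (1·δd/d)² = (1×0.0962)² = 0.00925;  (-1·δt/t)² = (-1×0.0898)² = 0.00806
δv/v = √(0.0173) = 0.132

0.132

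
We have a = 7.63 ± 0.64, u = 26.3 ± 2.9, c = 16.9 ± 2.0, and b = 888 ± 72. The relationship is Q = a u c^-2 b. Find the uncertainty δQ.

178

For a monomial Q ∝ a, u, c^-2, b, fractional errors add in quadrature:
  (1·δa/a)² = (1×0.0839)² = 0.00704;  (1·δu/u)² = (1×0.110)² = 0.0122;  (-2·δc/c)² = (-2×0.118)² = 0.0560;  (1·δb/b)² = (1×0.0811)² = 0.00657
δQ/Q = √(0.0818) = 0.286
Q = 624, so δQ = 0.286 × 624 = 178.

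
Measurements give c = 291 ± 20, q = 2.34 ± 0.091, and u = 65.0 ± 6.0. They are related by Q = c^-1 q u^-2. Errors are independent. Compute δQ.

Products/powers → add relative errors in quadrature, weighted by exponent:
  (-1·δc/c)² = (-1×0.0687)² = 0.00472;  (1·δq/q)² = (1×0.0389)² = 0.00151;  (-2·δu/u)² = (-2×0.0923)² = 0.0341
δQ/Q = √(0.0403) = 0.201
Q = 1.9e-06, so δQ = 0.201 × 1.9e-06 = 3.82e-07.

3.82e-07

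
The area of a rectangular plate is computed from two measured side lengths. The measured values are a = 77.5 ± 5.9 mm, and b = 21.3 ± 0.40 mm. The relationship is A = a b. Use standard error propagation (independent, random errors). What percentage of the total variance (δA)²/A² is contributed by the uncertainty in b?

(δA/A)² = (1·δa/a)² + (1·δb/b)²
  a term: (1×0.0761)² = 0.00580
  b term: (1×0.0188)² = 0.000353
Total = 0.00615. Share from b = 0.000353/0.00615 = 0.0574.

5.74%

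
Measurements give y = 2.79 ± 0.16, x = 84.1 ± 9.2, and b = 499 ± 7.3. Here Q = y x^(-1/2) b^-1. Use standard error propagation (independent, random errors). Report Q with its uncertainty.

Since Q is a product/quotient, work with relative uncertainties:
  (1·δy/y)² = (1×0.0573)² = 0.00329;  (−½·δx/x)² = (-0.5×0.109)² = 0.00299;  (-1·δb/b)² = (-1×0.0146)² = 0.000214
δQ/Q = √(0.00649) = 0.0806
Q = 0.000610, so δQ = 0.0806 × 0.000610 = 4.91e-05.

(6.10 ± 0.491) × 10^-4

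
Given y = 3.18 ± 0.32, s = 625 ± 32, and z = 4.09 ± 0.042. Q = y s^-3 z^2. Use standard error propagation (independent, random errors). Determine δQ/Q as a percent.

18.5%

Products/powers → add relative errors in quadrature, weighted by exponent:
  (1·δy/y)² = (1×0.101)² = 0.0101;  (-3·δs/s)² = (-3×0.0512)² = 0.0236;  (2·δz/z)² = (2×0.0103)² = 0.000422
δQ/Q = √(0.0341) = 0.185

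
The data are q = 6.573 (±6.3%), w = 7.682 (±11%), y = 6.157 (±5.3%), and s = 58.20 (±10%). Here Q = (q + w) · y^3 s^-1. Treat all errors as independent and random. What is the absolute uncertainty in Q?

Let u = q + w = 14.26. δu = √(δq² + δw²) = √(0.171 + 0.714) = 0.941, so δu/u = 0.0660.
Q is then a monomial in u, y, s:
δQ/Q = √((δu/u)² + (3·δy/y)² + (-1·δs/s)²) = √(0.00436 + 0.0253 + 0.0100) = 0.199
Q = 57.17, so δQ = 0.199 × 57.17 = 11.4.

11.4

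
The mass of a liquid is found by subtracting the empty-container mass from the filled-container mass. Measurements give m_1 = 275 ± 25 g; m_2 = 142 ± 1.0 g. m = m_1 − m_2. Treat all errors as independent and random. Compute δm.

25.0 g

Each term contributes (cᵢ δxᵢ)² to (δm)²:
  (δm_1)² = 625;  (δm_2)² = 1.00
δm = √(626) = 25.0 g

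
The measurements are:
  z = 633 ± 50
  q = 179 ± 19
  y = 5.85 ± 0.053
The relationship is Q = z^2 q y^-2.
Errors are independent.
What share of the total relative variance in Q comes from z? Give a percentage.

68.3%

(δQ/Q)² = (2·δz/z)² + (1·δq/q)² + (-2·δy/y)²
  z term: (2×0.0790)² = 0.0250
  q term: (1×0.106)² = 0.0113
  y term: (-2×0.00906)² = 0.000328
Total = 0.0366. Share from z = 0.0250/0.0366 = 0.683.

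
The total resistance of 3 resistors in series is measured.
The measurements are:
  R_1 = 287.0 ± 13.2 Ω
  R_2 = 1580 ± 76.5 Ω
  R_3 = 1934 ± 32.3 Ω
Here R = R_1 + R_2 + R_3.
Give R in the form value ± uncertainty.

R is a linear combination, so absolute uncertainties add in quadrature:
  (δR_1)² = 174;  (δR_2)² = 5850;  (δR_3)² = 1040
δR = √(7070) = 84.1 Ω
R = 3801 Ω.

3801 ± 84.1 Ω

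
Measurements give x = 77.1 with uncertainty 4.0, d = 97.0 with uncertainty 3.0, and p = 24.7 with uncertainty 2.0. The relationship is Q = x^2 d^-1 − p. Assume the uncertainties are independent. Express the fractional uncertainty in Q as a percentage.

18.9%

Let w = x^2·d^-1 = 61.3. δw/w = √((2·δx/x)² + (-1·δd/d)²) = √(0.0108 + 0.000957) = 0.108, so δw = 6.64.
Q = w − p: δQ = √(δw² + δp²) = √(44.0 + 4.00) = 6.93
Q = 36.6, so δQ/Q = 6.93/36.6 = 0.189.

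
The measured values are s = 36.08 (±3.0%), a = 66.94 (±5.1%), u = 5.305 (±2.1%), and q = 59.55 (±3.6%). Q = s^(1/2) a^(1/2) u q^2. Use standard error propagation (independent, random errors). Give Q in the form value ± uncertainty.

924500 ± 74500

Relative error in a monomial: (δQ/Q)² = Σ (nᵢ · δxᵢ/xᵢ)².
  (½·δs/s)² = (0.5×0.0300)² = 0.000225;  (½·δa/a)² = (0.5×0.0510)² = 0.000650;  (1·δu/u)² = (1×0.0210)² = 0.000441;  (2·δq/q)² = (2×0.0360)² = 0.00518
δQ/Q = √(0.00650) = 0.0806
Q = 924500, so δQ = 0.0806 × 924500 = 74500.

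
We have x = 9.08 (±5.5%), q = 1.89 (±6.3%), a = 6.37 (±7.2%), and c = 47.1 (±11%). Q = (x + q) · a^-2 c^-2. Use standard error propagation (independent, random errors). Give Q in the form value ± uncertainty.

Let u = x + q = 11.0. δu = √(δx² + δq²) = √(0.249 + 0.0142) = 0.513, so δu/u = 0.0468.
Q is then a monomial in u, a, c:
δQ/Q = √((δu/u)² + (-2·δa/a)² + (-2·δc/c)²) = √(0.00219 + 0.0207 + 0.0484) = 0.267
Q = 0.000122, so δQ = 0.267 × 0.000122 = 3.25e-05.

(1.22 ± 0.325) × 10^-4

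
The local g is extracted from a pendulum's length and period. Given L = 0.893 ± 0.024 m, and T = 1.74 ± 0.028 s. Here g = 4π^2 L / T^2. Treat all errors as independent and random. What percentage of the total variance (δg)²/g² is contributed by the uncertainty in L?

41.1%

(δg/g)² = (1·δL/L)² + (-2·δT/T)²
  L term: (1×0.0269)² = 0.000722
  T term: (-2×0.0161)² = 0.00104
Total = 0.00176. Share from L = 0.000722/0.00176 = 0.411.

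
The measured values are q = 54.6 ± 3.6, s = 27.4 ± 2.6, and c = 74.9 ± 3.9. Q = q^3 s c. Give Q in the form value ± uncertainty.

(3.34 ± 0.753) × 10^8

Q is a product of powers, so relative uncertainties combine in quadrature:
  (3·δq/q)² = (3×0.0659)² = 0.0391;  (1·δs/s)² = (1×0.0949)² = 0.00900;  (1·δc/c)² = (1×0.0521)² = 0.00271
δQ/Q = √(0.0508) = 0.225
Q = 3.34e+08, so δQ = 0.225 × 3.34e+08 = 7.53e+07.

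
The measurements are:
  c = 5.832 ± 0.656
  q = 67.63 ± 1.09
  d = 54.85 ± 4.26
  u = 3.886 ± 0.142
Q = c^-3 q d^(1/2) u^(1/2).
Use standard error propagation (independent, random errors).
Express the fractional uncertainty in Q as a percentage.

Relative error in a monomial: (δQ/Q)² = Σ (nᵢ · δxᵢ/xᵢ)².
  (-3·δc/c)² = (-3×0.112)² = 0.114;  (1·δq/q)² = (1×0.0161)² = 0.000260;  (½·δd/d)² = (0.5×0.0777)² = 0.00151;  (½·δu/u)² = (0.5×0.0365)² = 0.000334
δQ/Q = √(0.116) = 0.341

34.1%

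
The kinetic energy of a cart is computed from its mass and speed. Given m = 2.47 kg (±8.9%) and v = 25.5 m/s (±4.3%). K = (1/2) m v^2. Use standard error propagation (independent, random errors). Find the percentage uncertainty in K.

For a monomial K ∝ m, v^2, fractional errors add in quadrature:
  (1·δm/m)² = (1×0.0890)² = 0.00792;  (2·δv/v)² = (2×0.0430)² = 0.00740
δK/K = √(0.0153) = 0.124

12.4%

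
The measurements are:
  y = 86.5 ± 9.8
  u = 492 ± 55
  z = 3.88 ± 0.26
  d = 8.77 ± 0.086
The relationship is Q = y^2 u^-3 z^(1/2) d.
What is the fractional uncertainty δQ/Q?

0.406

Q is a product of powers, so relative uncertainties combine in quadrature:
  (2·δy/y)² = (2×0.113)² = 0.0513;  (-3·δu/u)² = (-3×0.112)² = 0.112;  (½·δz/z)² = (0.5×0.0670)² = 0.00112;  (1·δd/d)² = (1×0.00981)² = 9.62e-05
δQ/Q = √(0.165) = 0.406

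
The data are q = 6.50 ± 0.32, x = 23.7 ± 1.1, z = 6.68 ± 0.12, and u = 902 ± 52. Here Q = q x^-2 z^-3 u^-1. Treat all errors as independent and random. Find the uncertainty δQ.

5.66e-09

Each factor contributes (exponent × relative error)² to (δQ/Q)²:
  (1·δq/q)² = (1×0.0492)² = 0.00242;  (-2·δx/x)² = (-2×0.0464)² = 0.00862;  (-3·δz/z)² = (-3×0.0180)² = 0.00290;  (-1·δu/u)² = (-1×0.0576)² = 0.00332
δQ/Q = √(0.0173) = 0.131
Q = 4.3e-08, so δQ = 0.131 × 4.3e-08 = 5.66e-09.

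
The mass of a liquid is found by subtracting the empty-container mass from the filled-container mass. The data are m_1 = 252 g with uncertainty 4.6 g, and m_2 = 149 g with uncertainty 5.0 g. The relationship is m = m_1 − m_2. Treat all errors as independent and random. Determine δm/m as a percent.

6.60%

Absolute uncertainties add in quadrature for a linear combination:
  (δm_1)² = 21.2;  (δm_2)² = 25.0
δm = √(46.2) = 6.79 g
m = 103 g, so δm/m = 6.79/103 = 0.0660.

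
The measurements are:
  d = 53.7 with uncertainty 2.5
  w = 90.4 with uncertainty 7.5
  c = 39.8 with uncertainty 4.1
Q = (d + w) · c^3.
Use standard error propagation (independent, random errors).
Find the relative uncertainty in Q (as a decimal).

Let u = d + w = 144. δu = √(δd² + δw²) = √(6.25 + 56.2) = 7.91, so δu/u = 0.0549.
Q is then a monomial in u, c:
δQ/Q = √((δu/u)² + (3·δc/c)²) = √(0.00301 + 0.0955) = 0.314

0.314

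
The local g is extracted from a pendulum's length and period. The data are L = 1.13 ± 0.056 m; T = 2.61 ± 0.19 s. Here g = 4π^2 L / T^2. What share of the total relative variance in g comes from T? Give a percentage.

(δg/g)² = (1·δL/L)² + (-2·δT/T)²
  L term: (1×0.0496)² = 0.00246
  T term: (-2×0.0728)² = 0.0212
Total = 0.0237. Share from T = 0.0212/0.0237 = 0.896.

89.6%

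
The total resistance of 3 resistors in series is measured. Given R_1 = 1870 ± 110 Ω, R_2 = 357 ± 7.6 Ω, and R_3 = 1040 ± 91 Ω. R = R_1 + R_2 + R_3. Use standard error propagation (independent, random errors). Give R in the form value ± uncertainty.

3270 ± 143 Ω

Absolute uncertainties add in quadrature for a linear combination:
  (δR_1)² = 12100;  (δR_2)² = 57.8;  (δR_3)² = 8280
δR = √(20400) = 143 Ω
R = 3270 Ω.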